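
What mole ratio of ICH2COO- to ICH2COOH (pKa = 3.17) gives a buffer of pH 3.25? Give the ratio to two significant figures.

ratio = 1.2

pH = pKa + log(r) ⇒ log(r) = 3.25 − 3.17 = +0.08
r = [ICH2COO-]/[ICH2COOH] = 10^(+0.08) = 1.2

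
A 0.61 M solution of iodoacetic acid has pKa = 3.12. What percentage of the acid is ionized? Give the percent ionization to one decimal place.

ICH2COOH ⇌ ICH2COO- + H+; let x = [H+] at equilibrium.
Ka = 10^(−3.12) = 7.59 × 10^-4
x ≈ √(Ka·C₀) = √(7.59 × 10^-4 × 0.61) = 2.15 × 10^-2 M
Fraction ionized = 2.15 × 10^-2 / 0.61 = 0.0352 → 3.5%

3.5%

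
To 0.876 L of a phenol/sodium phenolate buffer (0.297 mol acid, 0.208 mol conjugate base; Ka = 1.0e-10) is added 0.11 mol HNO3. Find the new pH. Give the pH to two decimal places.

After neutralization: n(C6H5OH) = 0.407 mol, n(C6H5O-) = 0.098 mol.
pKa = −log(1.0 × 10^-10) = 10.000
pH = pKa + log([A⁻]/[HA]) = 10.000 + log(0.098/0.407) = 10.000 -0.618

pH = 9.38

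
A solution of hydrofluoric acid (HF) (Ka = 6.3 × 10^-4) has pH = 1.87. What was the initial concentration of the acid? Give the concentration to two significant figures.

C₀ = 3.0 × 10^-1 M

[H+] = 10^(-1.87) = 1.35 × 10^-2 M = x
Ka = x²/(C₀ − x) ⇒ C₀ = x + x²/Ka
C₀ = 1.35 × 10^-2 + (1.35 × 10^-2)²/(6.3 × 10^-4) = 3.03 × 10^-1 M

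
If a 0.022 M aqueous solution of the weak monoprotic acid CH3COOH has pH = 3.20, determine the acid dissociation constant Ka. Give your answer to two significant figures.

Ka = 1.9 × 10^-5

[H+] = 10^(-3.20) = 6.31 × 10^-4 M
At equilibrium [HA] = 0.022 − 6.31 × 10^-4 = 2.14 × 10^-2 M
Ka = [H+][A-]/[HA] = (6.31 × 10^-4)² / 2.14 × 10^-2 = 1.9 × 10^-5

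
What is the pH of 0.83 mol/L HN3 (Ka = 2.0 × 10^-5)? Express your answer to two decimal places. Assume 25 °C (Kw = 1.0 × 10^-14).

pH = 2.39

HN3 ⇌ N3- + H+
Ka = [H+]²/(0.83 − [H+]) = 2.0 × 10^-5
Since Ka ≪ C₀, [H+] ≈ √(Ka·C₀) = 4.07 × 10^-3 M.
pH = −log[H+] = −log(4.07 × 10^-3) = 2.39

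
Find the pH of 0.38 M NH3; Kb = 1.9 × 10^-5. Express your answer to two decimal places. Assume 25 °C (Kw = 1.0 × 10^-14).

pH = 11.43

NH3 + H2O ⇌ NH4+ + OH-
From the ICE table, Kb = [OH-]²/(0.38 − [OH-]) = 1.9 × 10^-5.
Neglecting [OH-] in the denominator: [OH-] = √(1.9 × 10^-5 × 0.38) = 2.69 × 10^-3 M
([OH-]/C₀ = 0.71% < 5%, so the approximation holds.)
pOH = 2.57, so pH = 14.00 − pOH = 11.43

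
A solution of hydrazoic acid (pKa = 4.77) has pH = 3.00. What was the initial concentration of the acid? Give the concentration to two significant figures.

C₀ = 6.0 × 10^-2 M

[H+] = 10^(-3.00) = 1.00 × 10^-3 M = x
Ka = 10^(−4.77) = 1.70 × 10^-5
Ka = x²/(C₀ − x) ⇒ C₀ = x + x²/Ka
C₀ = 1.00 × 10^-3 + (1.00 × 10^-3)²/(1.70 × 10^-5) = 5.98 × 10^-2 M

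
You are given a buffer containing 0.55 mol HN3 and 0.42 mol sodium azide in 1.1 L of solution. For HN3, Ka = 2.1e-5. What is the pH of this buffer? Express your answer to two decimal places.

pKa = −log(2.1 × 10^-5) = 4.678
pH = pKa + log([A⁻]/[HA]) = 4.678 + log(0.42/0.55)
pH = 4.678 + (-0.117) = 4.56

pH = 4.56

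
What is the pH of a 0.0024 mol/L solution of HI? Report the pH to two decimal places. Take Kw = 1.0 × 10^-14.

HI is a strong acid and dissociates completely, so [H+] = 0.0024 M.
pH = -log(0.0024) = 2.62

pH = 2.62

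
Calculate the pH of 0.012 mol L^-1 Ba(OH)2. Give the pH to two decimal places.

Ba(OH)2 is a strong base (each formula unit releases 2 OH-); [OH-] = 0.024 M.
pOH = -log(0.024) = 1.62
pH = 14.00 - 1.62 = 12.38

pH = 12.38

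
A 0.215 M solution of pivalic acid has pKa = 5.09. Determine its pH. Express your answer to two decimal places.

(CH3)3CCOOH ⇌ (CH3)3CCOO- + H+
Ka = 10^(−5.09) = 8.13 × 10^-6
Ka = [H+]²/(0.215 − [H+]) = 8.13 × 10^-6
Assume [H+] ≪ 0.215: [H+] ≈ √(8.13 × 10^-6 × 0.215) = 1.32 × 10^-3 M
pH = −log(1.32 × 10^-3) = 2.88

pH = 2.88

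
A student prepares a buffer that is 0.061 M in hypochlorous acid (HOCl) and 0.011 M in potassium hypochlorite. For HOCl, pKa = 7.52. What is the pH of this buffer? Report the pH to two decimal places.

pH = 6.78

pH = pKa + log([A⁻]/[HA]) = 7.52 + log(0.011/0.061)
pH = 7.52 + (-0.744) = 6.78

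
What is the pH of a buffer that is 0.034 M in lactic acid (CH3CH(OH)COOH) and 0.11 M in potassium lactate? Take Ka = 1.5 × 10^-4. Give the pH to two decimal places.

pH = 4.33

pKa = −log(1.5 × 10^-4) = 3.824
pH = pKa + log([A⁻]/[HA]) = 3.824 + log(0.11/0.034)
pH = 3.824 + (+0.510) = 4.33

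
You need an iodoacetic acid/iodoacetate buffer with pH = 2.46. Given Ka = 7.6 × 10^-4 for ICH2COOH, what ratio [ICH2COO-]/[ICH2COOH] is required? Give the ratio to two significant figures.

pKa = -log(7.6 × 10^-4) = 3.119
pH = pKa + log(r) ⇒ log(r) = 2.46 − 3.119 = -0.659
r = [ICH2COO-]/[ICH2COOH] = 10^(-0.659) = 0.219

ratio = 0.22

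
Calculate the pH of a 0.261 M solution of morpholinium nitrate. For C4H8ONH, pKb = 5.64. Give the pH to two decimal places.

C4H8ONH2+ is the conjugate acid of the weak base C4H8ONH.
Kb = 10^(−5.64) = 2.29 × 10^-6
Ka = Kw/Kb = 1.0×10^-14 / 2.29 × 10^-6 = 4.37 × 10^-9
From the ICE table, Ka = [H+]²/(0.261 − [H+]) = 4.37 × 10^-9.
Since Ka ≪ C₀, [H+] ≈ √(Ka·C₀) = 3.38 × 10^-5 M.
([H+]/C₀ = 0.013% < 5%, so the approximation holds.)
pH = −log(3.38 × 10^-5) = 4.47

pH = 4.47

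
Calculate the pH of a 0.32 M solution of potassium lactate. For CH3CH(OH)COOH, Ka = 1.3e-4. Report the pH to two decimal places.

pH = 8.70

CH3CH(OH)COO- is the conjugate base of the weak acid CH3CH(OH)COOH.
Kb = Kw/Ka = 1.0×10^-14 / 1.3 × 10^-4 = 7.69 × 10^-11
From the ICE table, Kb = [OH-]²/(0.32 − [OH-]) = 7.69 × 10^-11.
Neglecting [OH-] in the denominator: [OH-] = √(7.69 × 10^-11 × 0.32) = 4.96 × 10^-6 M
pOH = 5.30, so pH = 14.00 − pOH = 8.70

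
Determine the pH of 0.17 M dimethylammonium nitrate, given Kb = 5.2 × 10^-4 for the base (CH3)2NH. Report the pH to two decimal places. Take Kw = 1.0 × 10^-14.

(CH3)2NH2+ is the conjugate acid of the weak base (CH3)2NH.
Ka = Kw/Kb = 1.0×10^-14 / 5.2 × 10^-4 = 1.92 × 10^-11
From the ICE table, Ka = x²/(0.17 − x) = 1.92 × 10^-11.
Assume x ≪ 0.17: x ≈ √(1.92 × 10^-11 × 0.17) = 1.81 × 10^-6 M
pH = −log[H+] = −log(1.81 × 10^-6) = 5.74

pH = 5.74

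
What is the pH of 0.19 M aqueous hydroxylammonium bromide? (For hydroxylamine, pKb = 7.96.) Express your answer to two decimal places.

NH3OH+ is the conjugate acid of the weak base NH2OH.
Kb = 10^(−7.96) = 1.10 × 10^-8
Ka = Kw/Kb = 1.0×10^-14 / 1.10 × 10^-8 = 9.09 × 10^-7
Ka = [H+]²/(0.19 − [H+]) = 9.09 × 10^-7
Neglecting [H+] in the denominator: [H+] = √(9.09 × 10^-7 × 0.19) = 4.16 × 10^-4 M
pH = −log(4.16 × 10^-4) = 3.38

pH = 3.38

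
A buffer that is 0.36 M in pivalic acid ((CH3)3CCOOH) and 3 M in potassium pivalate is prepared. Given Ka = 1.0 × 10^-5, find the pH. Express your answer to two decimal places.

pKa = −log(1.0 × 10^-5) = 5.000
pH = pKa + log([A⁻]/[HA]) = 5.000 + log(3/0.36)
pH = 5.000 + (+0.921) = 5.92

pH = 5.92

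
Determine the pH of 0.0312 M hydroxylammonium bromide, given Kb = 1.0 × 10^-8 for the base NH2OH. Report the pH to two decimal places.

pH = 3.75

NH3OH+ is the conjugate acid of the weak base NH2OH.
Ka = Kw/Kb = 1.0×10^-14 / 1.0 × 10^-8 = 1.00 × 10^-6
Ka = [H+]²/(0.0312 − [H+]) = 1.00 × 10^-6
Neglecting [H+] in the denominator: [H+] = √(1.00 × 10^-6 × 0.0312) = 1.77 × 10^-4 M
Check: 0.57% ionized — well under 5%, approximation valid.
pH = −log[H+] = −log(1.77 × 10^-4) = 3.75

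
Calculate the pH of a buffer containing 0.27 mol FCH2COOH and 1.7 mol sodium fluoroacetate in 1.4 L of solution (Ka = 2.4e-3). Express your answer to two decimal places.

pKa = −log(2.4 × 10^-3) = 2.620
Henderson–Hasselbalch: pH = pKa + log([FCH2COO-]/[FCH2COOH]) = 2.620 + log(1.7/0.27)
pH = 2.620 + (+0.799) = 3.42

pH = 3.42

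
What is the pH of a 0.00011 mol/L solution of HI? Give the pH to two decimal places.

HI is a strong acid and dissociates completely, so [H+] = 0.00011 M.
pH = -log(0.00011) = 3.96

pH = 3.96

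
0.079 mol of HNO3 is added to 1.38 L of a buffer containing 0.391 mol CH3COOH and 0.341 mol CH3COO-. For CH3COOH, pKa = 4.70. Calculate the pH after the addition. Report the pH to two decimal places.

After neutralization: n(CH3COOH) = 0.47 mol, n(CH3COO-) = 0.262 mol.
Henderson–Hasselbalch with mole ratio 0.262/0.47: pH = 4.70 + (-0.254)

pH = 4.45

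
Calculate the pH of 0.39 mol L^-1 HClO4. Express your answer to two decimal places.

pH = 0.41

HClO4 is a strong acid and dissociates completely, so [H+] = 0.39 M.
pH = -log(0.39) = 0.41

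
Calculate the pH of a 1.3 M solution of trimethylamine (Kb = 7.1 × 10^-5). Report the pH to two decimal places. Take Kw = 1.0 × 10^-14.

(CH3)3N + H2O ⇌ (CH3)3NH+ + OH-
Kb = x²/(1.3 − x) = 7.1 × 10^-5
Assume x ≪ 1.3: x ≈ √(7.1 × 10^-5 × 1.3) = 9.61 × 10^-3 M
pOH = −log(9.61 × 10^-3) = 2.02; pH = 14.00 − 2.02 = 11.98

pH = 11.98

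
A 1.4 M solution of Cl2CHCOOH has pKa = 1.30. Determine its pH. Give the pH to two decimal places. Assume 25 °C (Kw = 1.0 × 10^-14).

pH = 0.62

Cl2CHCOOH ⇌ Cl2CHCOO- + H+
Ka = 10^(−1.30) = 5.01 × 10^-2
From the ICE table, Ka = [H+]²/(1.4 − [H+]) = 5.01 × 10^-2.
The 5% rule fails; solving [H+]² + Ka·[H+] − Ka·C₀ = 0 exactly:
[H+] = [−0.0501 + √(0.0501² + 0.281)]/2 = 2.41 × 10^-1 M
pH = −log(2.41 × 10^-1) = 0.62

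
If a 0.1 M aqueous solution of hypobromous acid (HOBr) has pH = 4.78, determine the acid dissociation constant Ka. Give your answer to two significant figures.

Ka = 2.8 × 10^-9

[H+] = 10^(-4.78) = 1.66 × 10^-5 M
At equilibrium [HA] = 0.1 − 1.66 × 10^-5 = 1.00 × 10^-1 M
Ka = [H+][A-]/[HA] = (1.66 × 10^-5)² / 1.00 × 10^-1 = 2.8 × 10^-9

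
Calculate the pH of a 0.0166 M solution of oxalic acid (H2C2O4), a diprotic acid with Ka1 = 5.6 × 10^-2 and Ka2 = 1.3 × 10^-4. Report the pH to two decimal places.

pH = 1.87

Since Ka1 ≫ Ka2, the first ionization dominates [H+].
Ka1 = x²/(0.0166 − x) = 5.6 × 10^-2
Solving the quadratic: x = (−Ka1 + √(Ka1² + 4·Ka1·C₀))/2 = 1.34 × 10^-2 M
pH = −log(1.34 × 10^-2) = 1.87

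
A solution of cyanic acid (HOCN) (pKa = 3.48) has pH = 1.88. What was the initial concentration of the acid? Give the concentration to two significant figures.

[H+] = 10^(-1.88) = 1.32 × 10^-2 M = x
Ka = 10^(−3.48) = 3.31 × 10^-4
Ka = x²/(C₀ − x) ⇒ C₀ = x + x²/Ka
C₀ = 1.32 × 10^-2 + (1.32 × 10^-2)²/(3.31 × 10^-4) = 5.40 × 10^-1 M

C₀ = 5.4 × 10^-1 M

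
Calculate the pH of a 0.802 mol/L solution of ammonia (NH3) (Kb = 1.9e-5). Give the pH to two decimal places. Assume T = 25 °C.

pH = 11.59

NH3 + H2O ⇌ NH4+ + OH-
Kb = [OH-]²/(0.802 − [OH-]) = 1.9 × 10^-5
Since Kb ≪ C₀, [OH-] ≈ √(Kb·C₀) = 3.90 × 10^-3 M.
Check: 0.49% ionized — well under 5%, approximation valid.
pOH = −log(3.90 × 10^-3) = 2.41; pH = 14.00 − 2.41 = 11.59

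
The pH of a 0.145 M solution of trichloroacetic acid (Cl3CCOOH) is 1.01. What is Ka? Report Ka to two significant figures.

[H+] = 10^(-1.01) = 9.77 × 10^-2 M
At equilibrium [HA] = 0.145 − 9.77 × 10^-2 = 4.73 × 10^-2 M
Ka = [H+][A-]/[HA] = (9.77 × 10^-2)² / 4.73 × 10^-2 = 2.0 × 10^-1

Ka = 2.0 × 10^-1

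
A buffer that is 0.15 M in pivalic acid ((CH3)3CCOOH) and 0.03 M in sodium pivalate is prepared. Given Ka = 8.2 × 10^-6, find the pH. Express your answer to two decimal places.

pKa = −log(8.2 × 10^-6) = 5.086
Henderson–Hasselbalch: pH = pKa + log([(CH3)3CCOO-]/[(CH3)3CCOOH]) = 5.086 + log(0.03/0.15)
pH = 5.086 + (-0.699) = 4.39

pH = 4.39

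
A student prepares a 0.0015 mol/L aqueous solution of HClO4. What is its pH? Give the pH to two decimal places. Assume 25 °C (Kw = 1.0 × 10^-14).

HClO4 is a strong acid and dissociates completely, so [H+] = 0.0015 M.
pH = -log(0.0015) = 2.82

pH = 2.82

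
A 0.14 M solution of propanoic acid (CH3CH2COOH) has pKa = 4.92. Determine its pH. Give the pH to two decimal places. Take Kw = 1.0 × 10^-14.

pH = 2.89

CH3CH2COOH ⇌ CH3CH2COO- + H+
Ka = 10^(−4.92) = 1.20 × 10^-5
Let x = [H+] at equilibrium. Ka = x²/(0.14 − x).
Assume x ≪ 0.14: x ≈ √(1.20 × 10^-5 × 0.14) = 1.30 × 10^-3 M
Check: 0.93% ionized — well under 5%, approximation valid.
pH = −log[H+] = −log(1.30 × 10^-3) = 2.89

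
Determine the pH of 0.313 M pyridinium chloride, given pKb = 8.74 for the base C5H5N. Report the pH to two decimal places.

C5H5NH+ is the conjugate acid of the weak base C5H5N.
Kb = 10^(−8.74) = 1.82 × 10^-9
Ka = Kw/Kb = 1.0×10^-14 / 1.82 × 10^-9 = 5.49 × 10^-6
From the ICE table, Ka = [H+]²/(0.313 − [H+]) = 5.49 × 10^-6.
Neglecting [H+] in the denominator: [H+] = √(5.49 × 10^-6 × 0.313) = 1.31 × 10^-3 M
([H+]/C₀ = 0.42% < 5%, so the approximation holds.)
pH = −log(1.31 × 10^-3) = 2.88

pH = 2.88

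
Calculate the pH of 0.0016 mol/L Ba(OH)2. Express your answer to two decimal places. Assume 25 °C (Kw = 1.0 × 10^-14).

Ba(OH)2 is a strong base (each formula unit releases 2 OH-); [OH-] = 0.0032 M.
pOH = -log(0.0032) = 2.49
pH = 14.00 - 2.49 = 11.51

pH = 11.51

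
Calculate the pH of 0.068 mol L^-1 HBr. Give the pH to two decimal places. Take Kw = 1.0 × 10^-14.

pH = 1.17

HBr is a strong acid and dissociates completely, so [H+] = 0.068 M.
pH = -log(0.068) = 1.17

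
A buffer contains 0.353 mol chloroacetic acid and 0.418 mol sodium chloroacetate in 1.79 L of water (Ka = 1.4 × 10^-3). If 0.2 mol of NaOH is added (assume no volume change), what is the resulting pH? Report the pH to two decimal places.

OH- converts ClCH2COOH to ClCH2COO-: ClCH2COOH → 0.153 mol, ClCH2COO- → 0.618 mol.
pKa = −log(1.4 × 10^-3) = 2.854
pH = pKa + log(n_ClCH2COO-/n_ClCH2COOH) = 2.854 + log(0.618/0.153) = 2.854 + (+0.606)

pH = 3.46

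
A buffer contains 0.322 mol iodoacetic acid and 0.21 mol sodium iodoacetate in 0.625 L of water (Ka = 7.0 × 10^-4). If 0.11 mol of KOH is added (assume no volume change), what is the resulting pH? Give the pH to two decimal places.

After neutralization: n(ICH2COOH) = 0.212 mol, n(ICH2COO-) = 0.32 mol.
pKa = −log(7.0 × 10^-4) = 3.155
pH = pKa + log([A⁻]/[HA]) = 3.155 + log(0.32/0.212) = 3.155 +0.179

pH = 3.33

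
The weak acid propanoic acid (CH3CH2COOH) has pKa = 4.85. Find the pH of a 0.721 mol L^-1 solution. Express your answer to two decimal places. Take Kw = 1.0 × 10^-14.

pH = 2.50

CH3CH2COOH ⇌ CH3CH2COO- + H+
Ka = 10^(−4.85) = 1.41 × 10^-5
Let x = [H+] at equilibrium. Ka = x²/(0.721 − x).
Assume x ≪ 0.721: x ≈ √(1.41 × 10^-5 × 0.721) = 3.19 × 10^-3 M
pH = −log[H+] = −log(3.19 × 10^-3) = 2.50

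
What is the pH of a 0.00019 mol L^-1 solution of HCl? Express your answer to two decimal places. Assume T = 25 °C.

pH = 3.72

HCl is a strong acid and dissociates completely, so [H+] = 0.00019 M.
pH = -log(0.00019) = 3.72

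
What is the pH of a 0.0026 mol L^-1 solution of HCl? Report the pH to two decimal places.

pH = 2.59

HCl is a strong acid and dissociates completely, so [H+] = 0.0026 M.
pH = -log(0.0026) = 2.59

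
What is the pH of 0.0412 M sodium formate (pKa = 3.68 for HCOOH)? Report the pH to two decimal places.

HCOO- is the conjugate base of the weak acid HCOOH.
Ka = 10^(−3.68) = 2.09 × 10^-4
Kb = Kw/Ka = 1.0×10^-14 / 2.09 × 10^-4 = 4.78 × 10^-11
Kb = x²/(0.0412 − x) = 4.78 × 10^-11
Assume x ≪ 0.0412: x ≈ √(4.78 × 10^-11 × 0.0412) = 1.40 × 10^-6 M
pOH = 5.85, so pH = 14.00 − pOH = 8.15

pH = 8.15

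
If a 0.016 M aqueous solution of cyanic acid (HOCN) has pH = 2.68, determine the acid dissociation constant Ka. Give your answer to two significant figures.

Ka = 3.1 × 10^-4

[H+] = 10^(-2.68) = 2.09 × 10^-3 M
At equilibrium [HA] = 0.016 − 2.09 × 10^-3 = 1.39 × 10^-2 M
Ka = [H+][A-]/[HA] = (2.09 × 10^-3)² / 1.39 × 10^-2 = 3.1 × 10^-4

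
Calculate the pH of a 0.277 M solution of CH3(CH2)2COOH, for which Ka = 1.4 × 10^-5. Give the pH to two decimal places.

CH3(CH2)2COOH ⇌ CH3(CH2)2COO- + H+
Ka = [H+]²/(0.277 − [H+]) = 1.4 × 10^-5
Neglecting [H+] in the denominator: [H+] = √(1.4 × 10^-5 × 0.277) = 1.97 × 10^-3 M
pH = −log[H+] = −log(1.97 × 10^-3) = 2.71

pH = 2.71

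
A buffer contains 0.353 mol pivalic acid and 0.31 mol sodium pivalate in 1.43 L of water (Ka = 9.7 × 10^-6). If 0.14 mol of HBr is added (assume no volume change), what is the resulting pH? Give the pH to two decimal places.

After neutralization: n((CH3)3CCOOH) = 0.493 mol, n((CH3)3CCOO-) = 0.17 mol.
pKa = −log(9.7 × 10^-6) = 5.013
pH = pKa + log([A⁻]/[HA]) = 5.013 + log(0.17/0.493) = 5.013 -0.462

pH = 4.55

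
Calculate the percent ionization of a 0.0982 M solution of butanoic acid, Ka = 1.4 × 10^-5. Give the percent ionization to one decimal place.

1.2%

CH3(CH2)2COOH ⇌ CH3(CH2)2COO- + H+; let x = [H+] at equilibrium.
x ≈ √(Ka·C₀) = √(1.4 × 10^-5 × 0.0982) = 1.17 × 10^-3 M
% ionization = x/C₀ × 100% = 1.17 × 10^-3/0.0982 × 100% = 1.2%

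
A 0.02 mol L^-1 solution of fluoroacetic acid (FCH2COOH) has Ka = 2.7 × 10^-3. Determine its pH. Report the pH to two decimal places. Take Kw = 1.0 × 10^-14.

FCH2COOH ⇌ FCH2COO- + H+
Ka = x²/(0.02 − x) = 2.7 × 10^-3
x is not negligible relative to C₀; solve x² + 0.0027·x − 5.4e-05 = 0.
x = (−Ka + √(Ka² + 4·Ka·C₀))/2 = 6.12 × 10^-3 M
pH = −log(6.12 × 10^-3) = 2.21

pH = 2.21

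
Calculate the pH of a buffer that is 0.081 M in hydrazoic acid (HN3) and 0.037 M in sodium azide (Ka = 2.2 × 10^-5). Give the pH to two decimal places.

pKa = −log(2.2 × 10^-5) = 4.658
Using pH = pKa + log([base]/[acid]) with [base]/[acid] = 0.037/0.081:
pH = 4.658 + (-0.340) = 4.32

pH = 4.32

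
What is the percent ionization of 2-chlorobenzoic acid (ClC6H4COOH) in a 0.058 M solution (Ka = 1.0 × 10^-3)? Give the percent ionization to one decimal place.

12.3%

ClC6H4COOH ⇌ ClC6H4COO- + H+; let x = [H+] at equilibrium.
Solve x² + 0.001x − 5.8e-05 = 0 → x = 7.13 × 10^-3 M
Fraction ionized = 7.13 × 10^-3 / 0.058 = 0.1229 → 12.3%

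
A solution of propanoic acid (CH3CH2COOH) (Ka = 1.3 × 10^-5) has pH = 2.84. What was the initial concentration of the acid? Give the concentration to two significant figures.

[H+] = 10^(-2.84) = 1.45 × 10^-3 M = x
Ka = x²/(C₀ − x) ⇒ C₀ = x + x²/Ka
C₀ = 1.45 × 10^-3 + (1.45 × 10^-3)²/(1.3 × 10^-5) = 1.63 × 10^-1 M

C₀ = 1.6 × 10^-1 M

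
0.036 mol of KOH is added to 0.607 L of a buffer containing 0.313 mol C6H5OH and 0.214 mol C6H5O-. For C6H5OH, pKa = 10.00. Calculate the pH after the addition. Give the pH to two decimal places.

pH = 9.96

After neutralization: n(C6H5OH) = 0.277 mol, n(C6H5O-) = 0.25 mol.
pH = pKa + log([A⁻]/[HA]) = 10.00 + log(0.25/0.277) = 10.00 -0.045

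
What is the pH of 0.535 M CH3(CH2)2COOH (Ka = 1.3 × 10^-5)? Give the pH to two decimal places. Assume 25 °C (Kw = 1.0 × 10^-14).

CH3(CH2)2COOH ⇌ CH3(CH2)2COO- + H+
Ka = x²/(0.535 − x) = 1.3 × 10^-5
Neglecting x in the denominator: x = √(1.3 × 10^-5 × 0.535) = 2.64 × 10^-3 M
pH = −log(2.64 × 10^-3) = 2.58

pH = 2.58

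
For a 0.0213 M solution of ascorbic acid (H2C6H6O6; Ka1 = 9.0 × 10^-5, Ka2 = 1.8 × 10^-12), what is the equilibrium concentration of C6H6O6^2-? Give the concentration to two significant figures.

1.8 × 10^-12 M

First ionization gives [H+] ≈ [HC6H6O6-] = 1.34 × 10^-3 M.
Second step: Ka2 = [H+][C6H6O6^2-]/[HC6H6O6-] ≈ [C6H6O6^2-] (since [H+] ≈ [HC6H6O6-]).
So [C6H6O6^2-] ≈ Ka2.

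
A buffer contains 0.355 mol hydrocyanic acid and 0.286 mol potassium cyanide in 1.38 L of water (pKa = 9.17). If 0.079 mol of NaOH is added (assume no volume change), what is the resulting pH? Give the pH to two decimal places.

pH = 9.29

OH- converts HCN to CN-: HCN → 0.276 mol, CN- → 0.365 mol.
pH = pKa + log([A⁻]/[HA]) = 9.17 + log(0.365/0.276) = 9.17 +0.121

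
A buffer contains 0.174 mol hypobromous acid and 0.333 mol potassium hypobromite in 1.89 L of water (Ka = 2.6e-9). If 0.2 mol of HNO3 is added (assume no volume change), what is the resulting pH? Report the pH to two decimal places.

Added H+ converts OBr- to HOBr: HOBr → 0.374 mol, OBr- → 0.133 mol.
pKa = −log(2.6 × 10^-9) = 8.585
pH = pKa + log([A⁻]/[HA]) = 8.585 + log(0.133/0.374) = 8.585 -0.449

pH = 8.14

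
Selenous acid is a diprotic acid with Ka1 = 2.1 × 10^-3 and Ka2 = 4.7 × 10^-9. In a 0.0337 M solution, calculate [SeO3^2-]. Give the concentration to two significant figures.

4.7 × 10^-9 M

First ionization gives [H+] ≈ [HSeO3-] = 7.43 × 10^-3 M.
Second step: Ka2 = [H+][SeO3^2-]/[HSeO3-] ≈ [SeO3^2-] (since [H+] ≈ [HSeO3-]).
So [SeO3^2-] ≈ Ka2.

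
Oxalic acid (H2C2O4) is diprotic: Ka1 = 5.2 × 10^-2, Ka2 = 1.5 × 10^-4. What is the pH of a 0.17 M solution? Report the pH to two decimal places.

Ka1 ≫ Ka2, so treat the first dissociation as the only significant source of H+.
Ka1 = x²/(0.17 − x) = 5.2 × 10^-2
Solving the quadratic: x = (−Ka1 + √(Ka1² + 4·Ka1·C₀))/2 = 7.15 × 10^-2 M
pH = −log(7.15 × 10^-2) = 1.15

pH = 1.15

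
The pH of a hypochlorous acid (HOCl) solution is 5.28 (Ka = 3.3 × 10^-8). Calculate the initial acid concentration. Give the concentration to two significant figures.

C₀ = 8.4 × 10^-4 M

[H+] = 10^(-5.28) = 5.25 × 10^-6 M = x
Ka = x²/(C₀ − x) ⇒ C₀ = x + x²/Ka
C₀ = 5.25 × 10^-6 + (5.25 × 10^-6)²/(3.3 × 10^-8) = 8.40 × 10^-4 M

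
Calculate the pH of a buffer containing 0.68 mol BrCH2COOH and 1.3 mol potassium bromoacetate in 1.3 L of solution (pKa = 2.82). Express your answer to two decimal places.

Henderson–Hasselbalch: pH = pKa + log([BrCH2COO-]/[BrCH2COOH]) = 2.82 + log(1.3/0.68)
pH = 2.82 + (+0.281) = 3.10

pH = 3.10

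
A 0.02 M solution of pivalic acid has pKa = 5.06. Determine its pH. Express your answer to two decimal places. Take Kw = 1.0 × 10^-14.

pH = 3.38

(CH3)3CCOOH ⇌ (CH3)3CCOO- + H+
Ka = 10^(−5.06) = 8.71 × 10^-6
Ka = x²/(0.02 − x) = 8.71 × 10^-6
Neglecting x in the denominator: x = √(8.71 × 10^-6 × 0.02) = 4.17 × 10^-4 M
(x/C₀ = 2.1% < 5%, so the approximation holds.)
pH = −log(4.17 × 10^-4) = 3.38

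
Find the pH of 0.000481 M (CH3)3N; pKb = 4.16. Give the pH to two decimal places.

(CH3)3N + H2O ⇌ (CH3)3NH+ + OH-
Kb = 10^(−4.16) = 6.92 × 10^-5
Kb = x²/(0.000481 − x) = 6.92 × 10^-5
Here C₀/Kb ≈ 6.95, so the small-x approximation fails. Use the quadratic:
x = (−Kb + √(Kb² + 4·Kb·C₀))/2 = 1.51 × 10^-4 M
pOH = −log(1.51 × 10^-4) = 3.82; pH = 14.00 − 3.82 = 10.18

pH = 10.18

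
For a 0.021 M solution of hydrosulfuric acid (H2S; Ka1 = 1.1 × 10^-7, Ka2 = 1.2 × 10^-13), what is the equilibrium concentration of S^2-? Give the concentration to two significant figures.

First ionization gives [H+] ≈ [HS-] = 4.81 × 10^-5 M.
Second step: Ka2 = [H+][S^2-]/[HS-] ≈ [S^2-] (since [H+] ≈ [HS-]).
So [S^2-] ≈ Ka2.

1.2 × 10^-13 M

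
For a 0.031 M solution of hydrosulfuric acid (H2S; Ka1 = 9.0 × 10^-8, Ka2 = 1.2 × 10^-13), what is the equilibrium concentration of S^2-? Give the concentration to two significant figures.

First ionization gives [H+] ≈ [HS-] = 5.28 × 10^-5 M.
Second step: Ka2 = [H+][S^2-]/[HS-] ≈ [S^2-] (since [H+] ≈ [HS-]).
So [S^2-] ≈ Ka2.

1.2 × 10^-13 M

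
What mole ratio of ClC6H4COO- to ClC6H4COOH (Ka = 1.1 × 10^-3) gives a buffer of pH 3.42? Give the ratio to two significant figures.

pKa = -log(1.1 × 10^-3) = 2.959
pH = pKa + log(r) ⇒ log(r) = 3.42 − 2.959 = +0.461
r = [ClC6H4COO-]/[ClC6H4COOH] = 10^(+0.461) = 2.89

ratio = 2.9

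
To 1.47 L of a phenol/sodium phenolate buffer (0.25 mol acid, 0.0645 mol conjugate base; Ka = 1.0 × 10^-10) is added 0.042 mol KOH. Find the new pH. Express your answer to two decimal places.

pH = 9.71

After neutralization: n(C6H5OH) = 0.208 mol, n(C6H5O-) = 0.107 mol.
pKa = −log(1.0 × 10^-10) = 10.000
pH = pKa + log(n_C6H5O-/n_C6H5OH) = 10.000 + log(0.107/0.208) = 10.000 + (-0.289)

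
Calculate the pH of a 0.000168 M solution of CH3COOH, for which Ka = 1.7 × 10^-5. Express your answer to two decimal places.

CH3COOH ⇌ CH3COO- + H+
Ka = [H+]²/(0.000168 − [H+]) = 1.7 × 10^-5
[H+] is not negligible relative to C₀; solve [H+]² + 1.7e-05·[H+] − 2.86e-09 = 0.
[H+] = [−1.7e-05 + √(1.7e-05² + 1.14e-08)]/2 = 4.56 × 10^-5 M
pH = −log(4.56 × 10^-5) = 4.34

pH = 4.34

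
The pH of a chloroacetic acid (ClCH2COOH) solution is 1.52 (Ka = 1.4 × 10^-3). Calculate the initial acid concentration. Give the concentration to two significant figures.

[H+] = 10^(-1.52) = 3.02 × 10^-2 M = x
Ka = x²/(C₀ − x) ⇒ C₀ = x + x²/Ka
C₀ = 3.02 × 10^-2 + (3.02 × 10^-2)²/(1.4 × 10^-3) = 6.82 × 10^-1 M

C₀ = 6.8 × 10^-1 M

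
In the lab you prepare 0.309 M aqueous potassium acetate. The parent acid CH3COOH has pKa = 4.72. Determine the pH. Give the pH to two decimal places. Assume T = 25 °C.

CH3COO- is the conjugate base of the weak acid CH3COOH.
Ka = 10^(−4.72) = 1.91 × 10^-5
Kb = Kw/Ka = 1.0×10^-14 / 1.91 × 10^-5 = 5.24 × 10^-10
Kb = [OH-]²/(0.309 − [OH-]) = 5.24 × 10^-10
Since Kb ≪ C₀, [OH-] ≈ √(Kb·C₀) = 1.27 × 10^-5 M.
pOH = −log(1.27 × 10^-5) = 4.90; pH = 14.00 − 4.90 = 9.10

pH = 9.10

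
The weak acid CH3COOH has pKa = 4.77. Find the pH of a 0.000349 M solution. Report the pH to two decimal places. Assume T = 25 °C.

pH = 4.16

CH3COOH ⇌ CH3COO- + H+
Ka = 10^(−4.77) = 1.70 × 10^-5
From the ICE table, Ka = x²/(0.000349 − x) = 1.70 × 10^-5.
x is not negligible relative to C₀; solve x² + 1.7e-05·x − 5.93e-09 = 0.
x = [−1.7e-05 + √(1.7e-05² + 2.37e-08)]/2 = 6.90 × 10^-5 M
pH = −log(6.90 × 10^-5) = 4.16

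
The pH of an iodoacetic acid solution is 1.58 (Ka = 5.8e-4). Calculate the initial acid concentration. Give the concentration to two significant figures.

C₀ = 1.2 M

[H+] = 10^(-1.58) = 2.63 × 10^-2 M = x
Ka = x²/(C₀ − x) ⇒ C₀ = x + x²/Ka
C₀ = 2.63 × 10^-2 + (2.63 × 10^-2)²/(5.8 × 10^-4) = 1.22 M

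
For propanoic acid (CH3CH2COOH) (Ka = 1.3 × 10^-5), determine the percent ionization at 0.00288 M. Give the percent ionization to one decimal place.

CH3CH2COOH ⇌ CH3CH2COO- + H+; let x = [H+] at equilibrium.
Solve x² + 1.3e-05x − 3.74e-08 = 0 → x = 1.87 × 10^-4 M
Fraction ionized = 1.87 × 10^-4 / 0.00288 = 0.0649 → 6.5%

6.5%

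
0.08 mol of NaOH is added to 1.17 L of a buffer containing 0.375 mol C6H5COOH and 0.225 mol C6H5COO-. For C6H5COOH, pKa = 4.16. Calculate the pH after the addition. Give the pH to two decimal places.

pH = 4.17

After neutralization: n(C6H5COOH) = 0.295 mol, n(C6H5COO-) = 0.305 mol.
pH = pKa + log(n_C6H5COO-/n_C6H5COOH) = 4.16 + log(0.305/0.295) = 4.16 + (+0.014)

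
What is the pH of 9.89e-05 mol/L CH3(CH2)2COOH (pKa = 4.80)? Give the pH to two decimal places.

CH3(CH2)2COOH ⇌ CH3(CH2)2COO- + H+
Ka = 10^(−4.80) = 1.58 × 10^-5
From the ICE table, Ka = [H+]²/(9.89e-05 − [H+]) = 1.58 × 10^-5.
Here C₀/Ka ≈ 6.26, so the small-[H+] approximation fails. Use the quadratic:
[H+] = [−1.58e-05 + √(1.58e-05² + 6.25e-09)]/2 = 3.24 × 10^-5 M
pH = −log(3.24 × 10^-5) = 4.49

pH = 4.49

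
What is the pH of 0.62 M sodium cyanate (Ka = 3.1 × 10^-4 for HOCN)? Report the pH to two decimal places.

OCN- is the conjugate base of the weak acid HOCN.
Kb = Kw/Ka = 1.0×10^-14 / 3.1 × 10^-4 = 3.23 × 10^-11
From the ICE table, Kb = [OH-]²/(0.62 − [OH-]) = 3.23 × 10^-11.
Assume [OH-] ≪ 0.62: [OH-] ≈ √(3.23 × 10^-11 × 0.62) = 4.48 × 10^-6 M
([OH-]/C₀ = 0.00072% < 5%, so the approximation holds.)
pOH = 5.35, so pH = 14.00 − pOH = 8.65

pH = 8.65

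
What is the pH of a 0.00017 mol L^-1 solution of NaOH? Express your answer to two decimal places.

pH = 10.23

NaOH is a strong base; [OH-] = 0.00017 M.
pOH = -log(0.00017) = 3.77
pH = 14.00 - 3.77 = 10.23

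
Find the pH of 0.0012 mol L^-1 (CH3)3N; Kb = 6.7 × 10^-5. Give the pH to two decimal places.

(CH3)3N + H2O ⇌ (CH3)3NH+ + OH-
From the ICE table, Kb = [OH-]²/(0.0012 − [OH-]) = 6.7 × 10^-5.
Here C₀/Kb ≈ 17.9, so the small-[OH-] approximation fails. Use the quadratic:
[OH-] = (−Kb + √(Kb² + 4·Kb·C₀))/2 = 2.52 × 10^-4 M
pOH = −log(2.52 × 10^-4) = 3.60; pH = 14.00 − 3.60 = 10.40

pH = 10.40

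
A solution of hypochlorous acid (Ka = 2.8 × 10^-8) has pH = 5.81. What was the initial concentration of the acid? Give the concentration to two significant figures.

C₀ = 8.7 × 10^-5 M

[H+] = 10^(-5.81) = 1.55 × 10^-6 M = x
Ka = x²/(C₀ − x) ⇒ C₀ = x + x²/Ka
C₀ = 1.55 × 10^-6 + (1.55 × 10^-6)²/(2.8 × 10^-8) = 8.74 × 10^-5 M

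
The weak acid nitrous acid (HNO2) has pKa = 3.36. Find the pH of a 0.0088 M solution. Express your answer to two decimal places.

pH = 2.76

HNO2 ⇌ NO2- + H+
Ka = 10^(−3.36) = 4.37 × 10^-4
From the ICE table, Ka = x²/(0.0088 − x) = 4.37 × 10^-4.
x is not negligible relative to C₀; solve x² + 0.000437·x − 3.85e-06 = 0.
x = [−0.000437 + √(0.000437² + 1.54e-05)]/2 = 1.75 × 10^-3 M
pH = −log[H+] = −log(1.75 × 10^-3) = 2.76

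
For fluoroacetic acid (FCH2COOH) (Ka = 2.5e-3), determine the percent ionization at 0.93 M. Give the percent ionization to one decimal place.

FCH2COOH ⇌ FCH2COO- + H+; let x = [H+] at equilibrium.
Ka = x²/(C₀ − x); solving the quadratic gives x = 4.70 × 10^-2 M.
% ionization = x/C₀ × 100% = 4.70 × 10^-2/0.93 × 100% = 5.1%

5.1%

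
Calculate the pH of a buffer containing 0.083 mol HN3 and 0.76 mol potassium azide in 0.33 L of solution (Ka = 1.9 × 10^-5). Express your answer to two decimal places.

pH = 5.68

pKa = −log(1.9 × 10^-5) = 4.721
Henderson–Hasselbalch: pH = pKa + log([N3-]/[HN3]) = 4.721 + log(0.76/0.083)
pH = 4.721 + (+0.962) = 5.68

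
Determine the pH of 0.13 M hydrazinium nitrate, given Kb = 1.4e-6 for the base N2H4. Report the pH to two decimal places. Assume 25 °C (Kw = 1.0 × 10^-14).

N2H5+ is the conjugate acid of the weak base N2H4.
Ka = Kw/Kb = 1.0×10^-14 / 1.4 × 10^-6 = 7.14 × 10^-9
Ka = [H+]²/(0.13 − [H+]) = 7.14 × 10^-9
Neglecting [H+] in the denominator: [H+] = √(7.14 × 10^-9 × 0.13) = 3.05 × 10^-5 M
pH = −log[H+] = −log(3.05 × 10^-5) = 4.52

pH = 4.52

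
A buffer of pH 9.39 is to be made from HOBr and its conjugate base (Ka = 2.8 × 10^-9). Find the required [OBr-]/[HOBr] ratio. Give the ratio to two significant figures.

pKa = -log(2.8 × 10^-9) = 8.553
pH = pKa + log(r) ⇒ log(r) = 9.39 − 8.553 = +0.837
r = [OBr-]/[HOBr] = 10^(+0.837) = 6.87

ratio = 6.9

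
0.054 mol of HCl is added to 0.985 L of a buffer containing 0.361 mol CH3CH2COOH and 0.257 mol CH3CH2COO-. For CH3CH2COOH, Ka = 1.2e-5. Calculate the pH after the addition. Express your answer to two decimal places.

pH = 4.61

Added H+ converts CH3CH2COO- to CH3CH2COOH: CH3CH2COOH → 0.415 mol, CH3CH2COO- → 0.203 mol.
pKa = −log(1.2 × 10^-5) = 4.921
pH = pKa + log([A⁻]/[HA]) = 4.921 + log(0.203/0.415) = 4.921 -0.311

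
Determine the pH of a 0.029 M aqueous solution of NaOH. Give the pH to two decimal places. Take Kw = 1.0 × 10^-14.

NaOH is a strong base; [OH-] = 0.029 M.
pOH = -log(0.029) = 1.54
pH = 14.00 - 1.54 = 12.46

pH = 12.46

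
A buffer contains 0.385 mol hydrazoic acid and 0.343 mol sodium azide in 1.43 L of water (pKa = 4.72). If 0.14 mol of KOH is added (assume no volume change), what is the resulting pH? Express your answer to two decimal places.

pH = 5.01

After neutralization: n(HN3) = 0.245 mol, n(N3-) = 0.483 mol.
pH = pKa + log(n_N3-/n_HN3) = 4.72 + log(0.483/0.245) = 4.72 + (+0.295)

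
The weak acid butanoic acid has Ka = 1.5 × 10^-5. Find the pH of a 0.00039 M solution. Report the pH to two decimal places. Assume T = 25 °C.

pH = 4.16

CH3(CH2)2COOH ⇌ CH3(CH2)2COO- + H+
Let x = [H+] at equilibrium. Ka = x²/(0.00039 − x).
x is not negligible relative to C₀; solve x² + 1.5e-05·x − 5.85e-09 = 0.
x = (−Ka + √(Ka² + 4·Ka·C₀))/2 = 6.94 × 10^-5 M
pH = −log(6.94 × 10^-5) = 4.16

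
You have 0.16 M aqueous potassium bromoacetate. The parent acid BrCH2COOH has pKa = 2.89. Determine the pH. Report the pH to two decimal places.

pH = 8.05

BrCH2COO- is the conjugate base of the weak acid BrCH2COOH.
Ka = 10^(−2.89) = 1.29 × 10^-3
Kb = Kw/Ka = 1.0×10^-14 / 1.29 × 10^-3 = 7.75 × 10^-12
Kb = [OH-]²/(0.16 − [OH-]) = 7.75 × 10^-12
Neglecting [OH-] in the denominator: [OH-] = √(7.75 × 10^-12 × 0.16) = 1.11 × 10^-6 M
pOH = −log(1.11 × 10^-6) = 5.95; pH = 14.00 − 5.95 = 8.05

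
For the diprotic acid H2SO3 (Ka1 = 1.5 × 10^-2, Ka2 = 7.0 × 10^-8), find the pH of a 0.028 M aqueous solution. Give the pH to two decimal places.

Since Ka1 ≫ Ka2, the first ionization dominates [H+].
Ka1 = x²/(0.028 − x) = 1.5 × 10^-2
Solving the quadratic: x = (−Ka1 + √(Ka1² + 4·Ka1·C₀))/2 = 1.43 × 10^-2 M
pH = −log(1.43 × 10^-2) = 1.84

pH = 1.84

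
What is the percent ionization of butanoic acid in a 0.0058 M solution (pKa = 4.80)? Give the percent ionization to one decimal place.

CH3(CH2)2COOH ⇌ CH3(CH2)2COO- + H+; let x = [H+] at equilibrium.
Ka = 10^(−4.80) = 1.58 × 10^-5
Ka = x²/(C₀ − x); solving the quadratic gives x = 2.95 × 10^-4 M.
% ionization = x/C₀ × 100% = 2.95 × 10^-4/0.0058 × 100% = 5.1%

5.1%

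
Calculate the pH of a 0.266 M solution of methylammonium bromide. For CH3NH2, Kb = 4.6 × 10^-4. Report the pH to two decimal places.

pH = 5.62

CH3NH3+ is the conjugate acid of the weak base CH3NH2.
Ka = Kw/Kb = 1.0×10^-14 / 4.6 × 10^-4 = 2.17 × 10^-11
Ka = [H+]²/(0.266 − [H+]) = 2.17 × 10^-11
Assume [H+] ≪ 0.266: [H+] ≈ √(2.17 × 10^-11 × 0.266) = 2.40 × 10^-6 M
pH = −log[H+] = −log(2.40 × 10^-6) = 5.62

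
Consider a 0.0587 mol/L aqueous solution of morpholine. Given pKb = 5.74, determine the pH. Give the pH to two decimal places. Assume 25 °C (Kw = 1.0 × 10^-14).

pH = 10.51

C4H8ONH + H2O ⇌ C4H8ONH2+ + OH-
Kb = 10^(−5.74) = 1.82 × 10^-6
Let x = [OH-] at equilibrium. Kb = x²/(0.0587 − x).
Neglecting x in the denominator: x = √(1.82 × 10^-6 × 0.0587) = 3.27 × 10^-4 M
Check: 0.56% ionized — well under 5%, approximation valid.
pOH = 3.49, so pH = 14.00 − pOH = 10.51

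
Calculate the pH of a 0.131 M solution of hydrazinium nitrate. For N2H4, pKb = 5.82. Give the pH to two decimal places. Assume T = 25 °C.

N2H5+ is the conjugate acid of the weak base N2H4.
Kb = 10^(−5.82) = 1.51 × 10^-6
Ka = Kw/Kb = 1.0×10^-14 / 1.51 × 10^-6 = 6.62 × 10^-9
From the ICE table, Ka = x²/(0.131 − x) = 6.62 × 10^-9.
Neglecting x in the denominator: x = √(6.62 × 10^-9 × 0.131) = 2.94 × 10^-5 M
(x/C₀ = 0.022% < 5%, so the approximation holds.)
pH = −log[H+] = −log(2.94 × 10^-5) = 4.53

pH = 4.53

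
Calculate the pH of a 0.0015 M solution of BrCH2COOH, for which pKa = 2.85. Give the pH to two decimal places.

pH = 3.04

BrCH2COOH ⇌ BrCH2COO- + H+
Ka = 10^(−2.85) = 1.41 × 10^-3
Let x = [H+] at equilibrium. Ka = x²/(0.0015 − x).
The 5% rule fails; solving x² + Ka·x − Ka·C₀ = 0 exactly:
x = (−Ka + √(Ka² + 4·Ka·C₀))/2 = 9.11 × 10^-4 M
pH = −log[H+] = −log(9.11 × 10^-4) = 3.04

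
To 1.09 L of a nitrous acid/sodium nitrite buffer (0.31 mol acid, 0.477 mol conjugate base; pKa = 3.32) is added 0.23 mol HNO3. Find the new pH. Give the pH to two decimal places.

After neutralization: n(HNO2) = 0.54 mol, n(NO2-) = 0.247 mol.
pH = pKa + log(n_NO2-/n_HNO2) = 3.32 + log(0.247/0.54) = 3.32 + (-0.340)

pH = 2.98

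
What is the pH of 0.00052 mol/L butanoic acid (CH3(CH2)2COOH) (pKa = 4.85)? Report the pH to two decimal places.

pH = 4.10

CH3(CH2)2COOH ⇌ CH3(CH2)2COO- + H+
Ka = 10^(−4.85) = 1.41 × 10^-5
Ka = [H+]²/(0.00052 − [H+]) = 1.41 × 10^-5
Here C₀/Ka ≈ 36.9, so the small-[H+] approximation fails. Use the quadratic:
[H+] = [−1.41e-05 + √(1.41e-05² + 2.93e-08)]/2 = 7.89 × 10^-5 M
pH = −log(7.89 × 10^-5) = 4.10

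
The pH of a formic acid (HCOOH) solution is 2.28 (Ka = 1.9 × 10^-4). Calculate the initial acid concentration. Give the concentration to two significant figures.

C₀ = 1.5 × 10^-1 M

[H+] = 10^(-2.28) = 5.25 × 10^-3 M = x
Ka = x²/(C₀ − x) ⇒ C₀ = x + x²/Ka
C₀ = 5.25 × 10^-3 + (5.25 × 10^-3)²/(1.9 × 10^-4) = 1.50 × 10^-1 M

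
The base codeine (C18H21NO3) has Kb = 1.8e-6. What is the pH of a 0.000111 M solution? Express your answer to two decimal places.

pH = 9.12

C18H21NO3 + H2O ⇌ C18H22NO3+ + OH-
Kb = x²/(0.000111 − x) = 1.8 × 10^-6
x is not negligible relative to C₀; solve x² + 1.8e-06·x − 2e-10 = 0.
x = [−1.8e-06 + √(1.8e-06² + 7.99e-10)]/2 = 1.33 × 10^-5 M
pOH = 4.88, so pH = 14.00 − pOH = 9.12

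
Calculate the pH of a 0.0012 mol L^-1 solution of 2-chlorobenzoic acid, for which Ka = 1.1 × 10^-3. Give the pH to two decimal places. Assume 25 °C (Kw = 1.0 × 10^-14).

pH = 3.14

ClC6H4COOH ⇌ ClC6H4COO- + H+
From the ICE table, Ka = [H+]²/(0.0012 − [H+]) = 1.1 × 10^-3.
[H+] is not negligible relative to C₀; solve [H+]² + 0.0011·[H+] − 1.32e-06 = 0.
[H+] = [−0.0011 + √(0.0011² + 5.28e-06)]/2 = 7.24 × 10^-4 M
pH = −log(7.24 × 10^-4) = 3.14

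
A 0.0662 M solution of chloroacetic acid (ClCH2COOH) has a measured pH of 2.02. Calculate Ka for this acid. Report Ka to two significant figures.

[H+] = 10^(-2.02) = 9.55 × 10^-3 M
At equilibrium [HA] = 0.0662 − 9.55 × 10^-3 = 5.66 × 10^-2 M
Ka = [H+][A-]/[HA] = (9.55 × 10^-3)² / 5.66 × 10^-2 = 1.6 × 10^-3

Ka = 1.6 × 10^-3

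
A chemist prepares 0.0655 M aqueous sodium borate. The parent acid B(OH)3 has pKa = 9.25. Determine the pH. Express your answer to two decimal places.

pH = 11.03

B(OH)4- is the conjugate base of the weak acid B(OH)3.
Ka = 10^(−9.25) = 5.62 × 10^-10
Kb = Kw/Ka = 1.0×10^-14 / 5.62 × 10^-10 = 1.78 × 10^-5
Kb = [OH-]²/(0.0655 − [OH-]) = 1.78 × 10^-5
Neglecting [OH-] in the denominator: [OH-] = √(1.78 × 10^-5 × 0.0655) = 1.08 × 10^-3 M
pOH = −log(1.08 × 10^-3) = 2.97; pH = 14.00 − 2.97 = 11.03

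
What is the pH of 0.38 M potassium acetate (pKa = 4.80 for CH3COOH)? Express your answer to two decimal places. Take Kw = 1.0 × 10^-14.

pH = 9.19

CH3COO- is the conjugate base of the weak acid CH3COOH.
Ka = 10^(−4.80) = 1.58 × 10^-5
Kb = Kw/Ka = 1.0×10^-14 / 1.58 × 10^-5 = 6.33 × 10^-10
From the ICE table, Kb = [OH-]²/(0.38 − [OH-]) = 6.33 × 10^-10.
Assume [OH-] ≪ 0.38: [OH-] ≈ √(6.33 × 10^-10 × 0.38) = 1.55 × 10^-5 M
pOH = 4.81, so pH = 14.00 − pOH = 9.19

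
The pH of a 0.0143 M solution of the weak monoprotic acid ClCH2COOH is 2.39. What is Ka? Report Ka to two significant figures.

Ka = 1.6 × 10^-3

[H+] = 10^(-2.39) = 4.07 × 10^-3 M
At equilibrium [HA] = 0.0143 − 4.07 × 10^-3 = 1.02 × 10^-2 M
Ka = [H+][A-]/[HA] = (4.07 × 10^-3)² / 1.02 × 10^-2 = 1.6 × 10^-3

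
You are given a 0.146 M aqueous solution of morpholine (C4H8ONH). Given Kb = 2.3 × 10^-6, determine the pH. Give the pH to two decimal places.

C4H8ONH + H2O ⇌ C4H8ONH2+ + OH-
From the ICE table, Kb = x²/(0.146 − x) = 2.3 × 10^-6.
Neglecting x in the denominator: x = √(2.3 × 10^-6 × 0.146) = 5.79 × 10^-4 M
pOH = 3.24, so pH = 14.00 − pOH = 10.76

pH = 10.76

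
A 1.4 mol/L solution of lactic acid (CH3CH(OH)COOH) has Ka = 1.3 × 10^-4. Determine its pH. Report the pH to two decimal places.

CH3CH(OH)COOH ⇌ CH3CH(OH)COO- + H+
Ka = [H+]²/(1.4 − [H+]) = 1.3 × 10^-4
Neglecting [H+] in the denominator: [H+] = √(1.3 × 10^-4 × 1.4) = 1.35 × 10^-2 M
pH = −log(1.35 × 10^-2) = 1.87

pH = 1.87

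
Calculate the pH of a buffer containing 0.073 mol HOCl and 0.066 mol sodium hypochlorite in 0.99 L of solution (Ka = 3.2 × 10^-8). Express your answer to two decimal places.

pKa = −log(3.2 × 10^-8) = 7.495
Henderson–Hasselbalch: pH = pKa + log([OCl-]/[HOCl]) = 7.495 + log(0.066/0.073)
pH = 7.495 + (-0.044) = 7.45

pH = 7.45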